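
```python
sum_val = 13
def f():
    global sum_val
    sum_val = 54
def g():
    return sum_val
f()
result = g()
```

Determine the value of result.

Step 1: sum_val = 13.
Step 2: f() sets global sum_val = 54.
Step 3: g() reads global sum_val = 54. result = 54

The answer is 54.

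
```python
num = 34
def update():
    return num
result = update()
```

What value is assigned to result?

Step 1: num = 34 is defined in the global scope.
Step 2: update() looks up num. No local num exists, so Python checks the global scope via LEGB rule and finds num = 34.
Step 3: result = 34

The answer is 34.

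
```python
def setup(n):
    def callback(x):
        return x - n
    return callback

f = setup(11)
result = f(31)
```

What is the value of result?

Step 1: setup(11) creates a closure capturing n = 11.
Step 2: f(31) computes 31 - 11 = 20.
Step 3: result = 20

The answer is 20.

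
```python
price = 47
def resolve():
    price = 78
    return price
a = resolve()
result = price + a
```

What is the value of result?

Step 1: Global price = 47. resolve() returns local price = 78.
Step 2: a = 78. Global price still = 47.
Step 3: result = 47 + 78 = 125

The answer is 125.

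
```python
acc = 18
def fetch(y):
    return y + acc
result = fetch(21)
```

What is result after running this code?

Step 1: acc = 18 is defined globally.
Step 2: fetch(21) uses parameter y = 21 and looks up acc from global scope = 18.
Step 3: result = 21 + 18 = 39

The answer is 39.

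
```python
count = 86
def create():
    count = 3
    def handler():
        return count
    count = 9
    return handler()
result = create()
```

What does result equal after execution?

Step 1: create() sets count = 3, then later count = 9.
Step 2: handler() is called after count is reassigned to 9. Closures capture variables by reference, not by value.
Step 3: result = 9

The answer is 9.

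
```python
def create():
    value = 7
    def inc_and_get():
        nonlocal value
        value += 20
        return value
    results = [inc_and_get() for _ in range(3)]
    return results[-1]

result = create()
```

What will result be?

Step 1: value = 7.
Step 2: Three calls to inc_and_get(), each adding 20.
Step 3: Last value = 7 + 20 * 3 = 67

The answer is 67.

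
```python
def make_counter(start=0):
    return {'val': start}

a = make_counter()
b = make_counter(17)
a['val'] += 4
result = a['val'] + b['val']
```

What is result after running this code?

Step 1: make_counter() returns a new dict each call (immutable default 0).
Step 2: a = {'val': 0}, b = {'val': 17}.
Step 3: a['val'] += 4 = 4. result = 4 + 17 = 21

The answer is 21.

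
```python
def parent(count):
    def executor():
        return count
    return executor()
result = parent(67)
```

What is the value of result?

Step 1: parent(67) binds parameter count = 67.
Step 2: executor() looks up count in enclosing scope and finds the parameter count = 67.
Step 3: result = 67

The answer is 67.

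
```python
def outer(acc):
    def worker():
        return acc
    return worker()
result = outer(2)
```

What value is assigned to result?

Step 1: outer(2) binds parameter acc = 2.
Step 2: worker() looks up acc in enclosing scope and finds the parameter acc = 2.
Step 3: result = 2

The answer is 2.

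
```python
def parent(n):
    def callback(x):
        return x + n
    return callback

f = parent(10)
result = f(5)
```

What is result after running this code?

Step 1: parent(10) creates a closure that captures n = 10.
Step 2: f(5) calls the closure with x = 5, returning 5 + 10 = 15.
Step 3: result = 15

The answer is 15.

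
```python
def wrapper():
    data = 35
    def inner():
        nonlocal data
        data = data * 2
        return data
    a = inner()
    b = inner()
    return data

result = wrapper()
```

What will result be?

Step 1: data starts at 35.
Step 2: First inner(): data = 35 * 2 = 70.
Step 3: Second inner(): data = 70 * 2 = 140.
Step 4: result = 140

The answer is 140.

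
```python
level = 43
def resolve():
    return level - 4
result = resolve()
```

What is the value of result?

Step 1: level = 43 is defined globally.
Step 2: resolve() looks up level from global scope = 43, then computes 43 - 4 = 39.
Step 3: result = 39

The answer is 39.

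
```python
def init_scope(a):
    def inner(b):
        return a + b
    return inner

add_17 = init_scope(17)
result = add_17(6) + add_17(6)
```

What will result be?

Step 1: add_17 captures a = 17.
Step 2: add_17(6) = 17 + 6 = 23, called twice.
Step 3: result = 23 + 23 = 46

The answer is 46.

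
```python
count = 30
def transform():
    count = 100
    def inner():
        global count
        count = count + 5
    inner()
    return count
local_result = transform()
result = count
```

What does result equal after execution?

Step 1: Global count = 30. transform() creates local count = 100.
Step 2: inner() declares global count and adds 5: global count = 30 + 5 = 35.
Step 3: transform() returns its local count = 100 (unaffected by inner).
Step 4: result = global count = 35

The answer is 35.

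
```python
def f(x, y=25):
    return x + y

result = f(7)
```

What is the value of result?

Step 1: f(7) uses default y = 25.
Step 2: Returns 7 + 25 = 32.
Step 3: result = 32

The answer is 32.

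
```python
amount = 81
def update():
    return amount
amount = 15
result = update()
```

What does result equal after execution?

Step 1: amount is first set to 81, then reassigned to 15.
Step 2: update() is called after the reassignment, so it looks up the current global amount = 15.
Step 3: result = 15

The answer is 15.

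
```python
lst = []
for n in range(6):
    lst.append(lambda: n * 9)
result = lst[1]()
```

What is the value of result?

Step 1: All lambdas reference the same variable n (late binding).
Step 2: After the loop, n = 5. Every lambda returns n * 9.
Step 3: lst[1]() = 5 * 9 = 45

The answer is 45.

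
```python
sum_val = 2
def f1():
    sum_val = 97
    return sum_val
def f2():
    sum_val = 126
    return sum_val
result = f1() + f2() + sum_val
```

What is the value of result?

Step 1: Each function shadows global sum_val with its own local.
Step 2: f1() returns 97, f2() returns 126.
Step 3: Global sum_val = 2 is unchanged. result = 97 + 126 + 2 = 225

The answer is 225.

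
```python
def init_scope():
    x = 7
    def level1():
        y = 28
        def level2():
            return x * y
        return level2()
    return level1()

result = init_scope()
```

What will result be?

Step 1: x = 7 in init_scope. y = 28 in level1.
Step 2: level2() reads x = 7 and y = 28 from enclosing scopes.
Step 3: result = 7 * 28 = 196

The answer is 196.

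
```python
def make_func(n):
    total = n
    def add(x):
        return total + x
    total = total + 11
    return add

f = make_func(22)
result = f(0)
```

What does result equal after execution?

Step 1: make_func(22) sets total = 22, then total = 22 + 11 = 33.
Step 2: Closures capture by reference, so add sees total = 33.
Step 3: f(0) returns 33 + 0 = 33

The answer is 33.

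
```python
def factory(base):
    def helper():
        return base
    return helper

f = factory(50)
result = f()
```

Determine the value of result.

Step 1: factory(50) creates closure capturing base = 50.
Step 2: f() returns the captured base = 50.
Step 3: result = 50

The answer is 50.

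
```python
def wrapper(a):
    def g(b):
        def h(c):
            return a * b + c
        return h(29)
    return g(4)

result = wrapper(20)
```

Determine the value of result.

Step 1: a = 20, b = 4, c = 29.
Step 2: h() computes a * b + c = 20 * 4 + 29 = 109.
Step 3: result = 109

The answer is 109.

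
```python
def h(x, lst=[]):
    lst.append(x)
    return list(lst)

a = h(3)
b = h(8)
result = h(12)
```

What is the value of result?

Step 1: Default list is shared. list() creates copies for return values.
Step 2: Internal list grows: [3] -> [3, 8] -> [3, 8, 12].
Step 3: result = [3, 8, 12]

The answer is [3, 8, 12].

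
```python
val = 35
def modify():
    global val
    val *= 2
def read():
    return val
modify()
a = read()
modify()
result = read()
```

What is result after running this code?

Step 1: val = 35.
Step 2: First modify(): val = 35 * 2 = 70.
Step 3: Second modify(): val = 70 * 2 = 140.
Step 4: read() returns 140

The answer is 140.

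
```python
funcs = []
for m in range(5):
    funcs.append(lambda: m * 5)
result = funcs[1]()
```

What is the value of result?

Step 1: All lambdas reference the same variable m (late binding).
Step 2: After the loop, m = 4. Every lambda returns m * 5.
Step 3: funcs[1]() = 4 * 5 = 20

The answer is 20.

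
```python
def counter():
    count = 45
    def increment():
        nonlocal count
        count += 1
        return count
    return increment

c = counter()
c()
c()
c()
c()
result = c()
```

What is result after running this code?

Step 1: counter() creates closure with count = 45.
Step 2: Each c() call increments count via nonlocal. After 5 calls: 45 + 5 = 50.
Step 3: result = 50

The answer is 50.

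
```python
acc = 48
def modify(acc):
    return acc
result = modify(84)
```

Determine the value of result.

Step 1: Global acc = 48.
Step 2: modify(84) takes parameter acc = 84, which shadows the global.
Step 3: result = 84

The answer is 84.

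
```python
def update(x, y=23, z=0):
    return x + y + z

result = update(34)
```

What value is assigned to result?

Step 1: update(34) uses defaults y = 23, z = 0.
Step 2: Returns 34 + 23 + 0 = 57.
Step 3: result = 57

The answer is 57.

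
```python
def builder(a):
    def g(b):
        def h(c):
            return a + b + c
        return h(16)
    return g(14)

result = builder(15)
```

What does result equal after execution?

Step 1: a = 15, b = 14, c = 16 across three nested scopes.
Step 2: h() accesses all three via LEGB rule.
Step 3: result = 15 + 14 + 16 = 45

The answer is 45.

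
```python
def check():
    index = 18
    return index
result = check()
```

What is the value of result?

Step 1: check() defines index = 18 in its local scope.
Step 2: return index finds the local variable index = 18.
Step 3: result = 18

The answer is 18.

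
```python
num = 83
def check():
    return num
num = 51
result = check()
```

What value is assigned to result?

Step 1: num is first set to 83, then reassigned to 51.
Step 2: check() is called after the reassignment, so it looks up the current global num = 51.
Step 3: result = 51

The answer is 51.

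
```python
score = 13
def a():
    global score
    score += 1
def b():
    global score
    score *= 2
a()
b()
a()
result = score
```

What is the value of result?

Step 1: score = 13.
Step 2: a(): score = 13 + 1 = 14.
Step 3: b(): score = 14 * 2 = 28.
Step 4: a(): score = 28 + 1 = 29

The answer is 29.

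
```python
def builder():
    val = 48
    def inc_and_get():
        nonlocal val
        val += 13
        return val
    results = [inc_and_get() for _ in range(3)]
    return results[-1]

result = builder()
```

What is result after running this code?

Step 1: val = 48.
Step 2: Three calls to inc_and_get(), each adding 13.
Step 3: Last value = 48 + 13 * 3 = 87

The answer is 87.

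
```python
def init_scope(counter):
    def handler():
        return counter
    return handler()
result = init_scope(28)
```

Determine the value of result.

Step 1: init_scope(28) binds parameter counter = 28.
Step 2: handler() looks up counter in enclosing scope and finds the parameter counter = 28.
Step 3: result = 28

The answer is 28.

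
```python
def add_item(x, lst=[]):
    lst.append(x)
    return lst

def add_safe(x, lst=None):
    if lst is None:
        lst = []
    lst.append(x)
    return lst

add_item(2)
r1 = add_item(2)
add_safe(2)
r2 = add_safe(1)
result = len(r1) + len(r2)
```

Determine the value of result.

Step 1: add_item shares mutable default: after 2 calls, lst = [2, 2], len = 2.
Step 2: add_safe creates fresh list each time: r2 = [1], len = 1.
Step 3: result = 2 + 1 = 3

The answer is 3.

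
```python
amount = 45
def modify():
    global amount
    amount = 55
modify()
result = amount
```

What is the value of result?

Step 1: amount = 45 globally.
Step 2: modify() declares global amount and sets it to 55.
Step 3: After modify(), global amount = 55. result = 55

The answer is 55.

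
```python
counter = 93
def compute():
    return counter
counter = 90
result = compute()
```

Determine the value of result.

Step 1: counter is first set to 93, then reassigned to 90.
Step 2: compute() is called after the reassignment, so it looks up the current global counter = 90.
Step 3: result = 90

The answer is 90.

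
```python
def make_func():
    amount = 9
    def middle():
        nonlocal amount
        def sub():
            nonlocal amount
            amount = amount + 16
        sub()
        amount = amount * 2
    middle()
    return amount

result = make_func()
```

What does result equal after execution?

Step 1: amount = 9.
Step 2: sub() adds 16: amount = 9 + 16 = 25.
Step 3: middle() doubles: amount = 25 * 2 = 50.
Step 4: result = 50

The answer is 50.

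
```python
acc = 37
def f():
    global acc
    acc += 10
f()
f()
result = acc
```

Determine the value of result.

Step 1: acc = 37.
Step 2: First f(): acc = 37 + 10 = 47.
Step 3: Second f(): acc = 47 + 10 = 57. result = 57

The answer is 57.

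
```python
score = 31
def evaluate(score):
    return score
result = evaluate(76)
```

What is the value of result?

Step 1: Global score = 31.
Step 2: evaluate(76) takes parameter score = 76, which shadows the global.
Step 3: result = 76

The answer is 76.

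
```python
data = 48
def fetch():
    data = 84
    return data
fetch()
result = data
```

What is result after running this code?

Step 1: Global data = 48.
Step 2: fetch() creates local data = 84 (shadow, not modification).
Step 3: After fetch() returns, global data is unchanged. result = 48

The answer is 48.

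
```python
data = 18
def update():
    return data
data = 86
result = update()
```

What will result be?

Step 1: data is first set to 18, then reassigned to 86.
Step 2: update() is called after the reassignment, so it looks up the current global data = 86.
Step 3: result = 86

The answer is 86.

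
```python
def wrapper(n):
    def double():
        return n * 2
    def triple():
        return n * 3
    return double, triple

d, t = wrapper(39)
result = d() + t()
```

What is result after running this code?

Step 1: Both closures capture the same n = 39.
Step 2: d() = 39 * 2 = 78, t() = 39 * 3 = 117.
Step 3: result = 78 + 117 = 195

The answer is 195.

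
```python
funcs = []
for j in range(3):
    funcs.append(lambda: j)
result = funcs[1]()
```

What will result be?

Step 1: The loop creates 3 lambdas, all referencing the same variable j.
Step 2: After the loop, j = 2 (final value).
Step 3: funcs[1]() looks up j at call time and finds 2. This is the late binding gotcha. result = 2

The answer is 2.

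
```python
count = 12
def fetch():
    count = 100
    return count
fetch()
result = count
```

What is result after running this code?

Step 1: Global count = 12.
Step 2: fetch() creates local count = 100 (shadow, not modification).
Step 3: After fetch() returns, global count is unchanged. result = 12

The answer is 12.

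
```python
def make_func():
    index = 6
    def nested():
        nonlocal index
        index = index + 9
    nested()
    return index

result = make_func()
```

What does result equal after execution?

Step 1: make_func() sets index = 6.
Step 2: nested() uses nonlocal to modify index in make_func's scope: index = 6 + 9 = 15.
Step 3: make_func() returns the modified index = 15

The answer is 15.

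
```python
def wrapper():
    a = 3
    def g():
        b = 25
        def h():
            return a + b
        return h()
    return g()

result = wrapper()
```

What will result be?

Step 1: wrapper() defines a = 3. g() defines b = 25.
Step 2: h() accesses both from enclosing scopes: a = 3, b = 25.
Step 3: result = 3 + 25 = 28

The answer is 28.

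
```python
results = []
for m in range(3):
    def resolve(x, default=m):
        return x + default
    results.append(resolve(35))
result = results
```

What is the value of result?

Step 1: Default argument default=m is evaluated at function definition time.
Step 2: Each iteration creates resolve with default = current m value.
Step 3: resolve(35) returns 35 + default. results = [35, 36, 37]

The answer is [35, 36, 37].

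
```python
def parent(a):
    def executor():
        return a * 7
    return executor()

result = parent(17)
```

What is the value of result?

Step 1: parent(17) binds parameter a = 17.
Step 2: executor() accesses a = 17 from enclosing scope.
Step 3: result = 17 * 7 = 119

The answer is 119.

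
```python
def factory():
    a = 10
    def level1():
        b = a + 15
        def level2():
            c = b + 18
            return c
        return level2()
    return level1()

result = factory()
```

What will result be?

Step 1: a = 10. b = a + 15 = 25.
Step 2: c = b + 18 = 25 + 18 = 43.
Step 3: result = 43

The answer is 43.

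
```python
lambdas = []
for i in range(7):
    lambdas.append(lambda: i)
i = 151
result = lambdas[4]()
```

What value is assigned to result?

Step 1: Lambdas capture the variable i by reference, not by value.
Step 2: After the loop, i is reassigned to 151.
Step 3: lambdas[4]() looks up the current i = 151. result = 151

The answer is 151.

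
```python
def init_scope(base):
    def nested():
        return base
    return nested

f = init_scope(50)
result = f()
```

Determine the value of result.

Step 1: init_scope(50) creates closure capturing base = 50.
Step 2: f() returns the captured base = 50.
Step 3: result = 50

The answer is 50.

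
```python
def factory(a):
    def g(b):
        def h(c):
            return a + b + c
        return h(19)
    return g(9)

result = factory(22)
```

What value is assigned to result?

Step 1: a = 22, b = 9, c = 19 across three nested scopes.
Step 2: h() accesses all three via LEGB rule.
Step 3: result = 22 + 9 + 19 = 50

The answer is 50.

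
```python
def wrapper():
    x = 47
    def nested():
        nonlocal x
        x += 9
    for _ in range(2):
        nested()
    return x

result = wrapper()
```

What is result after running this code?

Step 1: x = 47.
Step 2: nested() is called 2 times in a loop, each adding 9 via nonlocal.
Step 3: x = 47 + 9 * 2 = 65

The answer is 65.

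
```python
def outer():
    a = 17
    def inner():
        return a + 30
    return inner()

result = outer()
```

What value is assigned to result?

Step 1: outer() defines a = 17.
Step 2: inner() reads a = 17 from enclosing scope, returns 17 + 30 = 47.
Step 3: result = 47

The answer is 47.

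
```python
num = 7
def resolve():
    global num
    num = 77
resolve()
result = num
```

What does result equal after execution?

Step 1: num = 7 globally.
Step 2: resolve() declares global num and sets it to 77.
Step 3: After resolve(), global num = 77. result = 77

The answer is 77.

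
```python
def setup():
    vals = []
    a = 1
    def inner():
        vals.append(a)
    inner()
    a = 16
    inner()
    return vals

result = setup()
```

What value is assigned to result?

Step 1: a = 1. inner() appends current a to vals.
Step 2: First inner(): appends 1. Then a = 16.
Step 3: Second inner(): appends 16 (closure sees updated a). result = [1, 16]

The answer is [1, 16].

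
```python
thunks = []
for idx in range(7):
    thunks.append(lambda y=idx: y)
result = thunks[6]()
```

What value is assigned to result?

Step 1: Default argument y=idx captures idx's value at each iteration.
Step 2: thunks[6] captured y = 6 when idx was 6.
Step 3: result = 6

The answer is 6.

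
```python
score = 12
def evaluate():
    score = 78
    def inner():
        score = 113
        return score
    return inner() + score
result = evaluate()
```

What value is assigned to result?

Step 1: evaluate() has local score = 78. inner() has local score = 113.
Step 2: inner() returns its local score = 113.
Step 3: evaluate() returns 113 + its own score (78) = 191

The answer is 191.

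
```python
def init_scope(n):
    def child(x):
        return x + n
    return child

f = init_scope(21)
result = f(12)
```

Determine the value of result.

Step 1: init_scope(21) creates a closure that captures n = 21.
Step 2: f(12) calls the closure with x = 12, returning 12 + 21 = 33.
Step 3: result = 33

The answer is 33.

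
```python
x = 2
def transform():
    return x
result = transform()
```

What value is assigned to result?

Step 1: x = 2 is defined in the global scope.
Step 2: transform() looks up x. No local x exists, so Python checks the global scope via LEGB rule and finds x = 2.
Step 3: result = 2

The answer is 2.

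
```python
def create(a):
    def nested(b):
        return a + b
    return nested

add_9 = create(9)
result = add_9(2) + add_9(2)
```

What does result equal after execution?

Step 1: add_9 captures a = 9.
Step 2: add_9(2) = 9 + 2 = 11, called twice.
Step 3: result = 11 + 11 = 22

The answer is 22.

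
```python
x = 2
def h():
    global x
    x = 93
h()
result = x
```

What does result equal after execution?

Step 1: x = 2 globally.
Step 2: h() declares global x and sets it to 93.
Step 3: After h(), global x = 93. result = 93

The answer is 93.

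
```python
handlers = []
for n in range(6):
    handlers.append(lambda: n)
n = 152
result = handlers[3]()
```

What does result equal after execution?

Step 1: Lambdas capture the variable n by reference, not by value.
Step 2: After the loop, n is reassigned to 152.
Step 3: handlers[3]() looks up the current n = 152. result = 152

The answer is 152.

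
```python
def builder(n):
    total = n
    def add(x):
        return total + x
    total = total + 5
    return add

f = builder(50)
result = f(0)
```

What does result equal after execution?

Step 1: builder(50) sets total = 50, then total = 50 + 5 = 55.
Step 2: Closures capture by reference, so add sees total = 55.
Step 3: f(0) returns 55 + 0 = 55

The answer is 55.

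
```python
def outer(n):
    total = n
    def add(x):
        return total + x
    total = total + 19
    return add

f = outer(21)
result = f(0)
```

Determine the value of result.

Step 1: outer(21) sets total = 21, then total = 21 + 19 = 40.
Step 2: Closures capture by reference, so add sees total = 40.
Step 3: f(0) returns 40 + 0 = 40

The answer is 40.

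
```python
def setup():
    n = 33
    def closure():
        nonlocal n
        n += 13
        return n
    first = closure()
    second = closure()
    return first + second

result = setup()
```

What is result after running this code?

Step 1: n starts at 33.
Step 2: First call: n = 33 + 13 = 46, returns 46.
Step 3: Second call: n = 46 + 13 = 59, returns 59.
Step 4: result = 46 + 59 = 105

The answer is 105.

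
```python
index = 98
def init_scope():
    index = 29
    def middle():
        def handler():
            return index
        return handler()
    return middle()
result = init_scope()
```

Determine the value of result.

Step 1: init_scope() defines index = 29. middle() and handler() have no local index.
Step 2: handler() checks local (none), enclosing middle() (none), enclosing init_scope() and finds index = 29.
Step 3: result = 29

The answer is 29.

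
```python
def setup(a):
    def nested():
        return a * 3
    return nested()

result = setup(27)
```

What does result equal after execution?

Step 1: setup(27) binds parameter a = 27.
Step 2: nested() accesses a = 27 from enclosing scope.
Step 3: result = 27 * 3 = 81

The answer is 81.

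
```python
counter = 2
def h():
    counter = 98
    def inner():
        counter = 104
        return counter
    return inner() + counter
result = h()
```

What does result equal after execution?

Step 1: h() has local counter = 98. inner() has local counter = 104.
Step 2: inner() returns its local counter = 104.
Step 3: h() returns 104 + its own counter (98) = 202

The answer is 202.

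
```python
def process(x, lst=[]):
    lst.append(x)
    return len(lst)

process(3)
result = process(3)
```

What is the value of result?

Step 1: Mutable default list persists between calls.
Step 2: First call: lst = [3], len = 1. Second call: lst = [3, 3], len = 2.
Step 3: result = 2

The answer is 2.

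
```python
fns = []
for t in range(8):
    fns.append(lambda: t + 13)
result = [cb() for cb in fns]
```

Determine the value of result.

Step 1: All lambdas capture t by reference. After the loop, t = 7.
Step 2: Each call returns 7 + 13 = 20.
Step 3: result = [20, 20, 20, 20, 20, 20, 20, 20]

The answer is [20, 20, 20, 20, 20, 20, 20, 20].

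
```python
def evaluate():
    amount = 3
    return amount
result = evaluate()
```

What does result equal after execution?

Step 1: evaluate() defines amount = 3 in its local scope.
Step 2: return amount finds the local variable amount = 3.
Step 3: result = 3

The answer is 3.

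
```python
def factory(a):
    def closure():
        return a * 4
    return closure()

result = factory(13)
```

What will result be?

Step 1: factory(13) binds parameter a = 13.
Step 2: closure() accesses a = 13 from enclosing scope.
Step 3: result = 13 * 4 = 52

The answer is 52.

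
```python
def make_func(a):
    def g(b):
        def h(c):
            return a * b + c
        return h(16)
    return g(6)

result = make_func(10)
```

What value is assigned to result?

Step 1: a = 10, b = 6, c = 16.
Step 2: h() computes a * b + c = 10 * 6 + 16 = 76.
Step 3: result = 76

The answer is 76.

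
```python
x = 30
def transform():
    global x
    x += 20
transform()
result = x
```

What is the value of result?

Step 1: x = 30 globally.
Step 2: transform() modifies global x: x += 20 = 50.
Step 3: result = 50

The answer is 50.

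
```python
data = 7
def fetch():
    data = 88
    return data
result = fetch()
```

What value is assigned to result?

Step 1: Global data = 7.
Step 2: fetch() creates local data = 88, shadowing the global.
Step 3: Returns local data = 88. result = 88

The answer is 88.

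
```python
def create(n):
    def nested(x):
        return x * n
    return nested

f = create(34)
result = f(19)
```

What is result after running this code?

Step 1: create(34) creates a closure capturing n = 34.
Step 2: f(19) computes 19 * 34 = 646.
Step 3: result = 646

The answer is 646.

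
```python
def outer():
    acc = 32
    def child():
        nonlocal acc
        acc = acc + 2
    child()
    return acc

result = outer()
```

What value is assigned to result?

Step 1: outer() sets acc = 32.
Step 2: child() uses nonlocal to modify acc in outer's scope: acc = 32 + 2 = 34.
Step 3: outer() returns the modified acc = 34

The answer is 34.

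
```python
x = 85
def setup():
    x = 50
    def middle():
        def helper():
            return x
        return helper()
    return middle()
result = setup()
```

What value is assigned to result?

Step 1: setup() defines x = 50. middle() and helper() have no local x.
Step 2: helper() checks local (none), enclosing middle() (none), enclosing setup() and finds x = 50.
Step 3: result = 50

The answer is 50.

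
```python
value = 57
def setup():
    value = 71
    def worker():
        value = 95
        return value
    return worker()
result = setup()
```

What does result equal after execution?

Step 1: Three scopes define value: global (57), setup (71), worker (95).
Step 2: worker() has its own local value = 95, which shadows both enclosing and global.
Step 3: result = 95 (local wins in LEGB)

The answer is 95.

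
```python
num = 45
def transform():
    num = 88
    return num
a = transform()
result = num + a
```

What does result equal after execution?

Step 1: Global num = 45. transform() returns local num = 88.
Step 2: a = 88. Global num still = 45.
Step 3: result = 45 + 88 = 133

The answer is 133.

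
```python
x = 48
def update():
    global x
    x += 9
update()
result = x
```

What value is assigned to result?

Step 1: x = 48 globally.
Step 2: update() modifies global x: x += 9 = 57.
Step 3: result = 57

The answer is 57.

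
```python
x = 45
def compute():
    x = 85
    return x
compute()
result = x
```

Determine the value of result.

Step 1: Global x = 45.
Step 2: compute() creates local x = 85 (shadow, not modification).
Step 3: After compute() returns, global x is unchanged. result = 45

The answer is 45.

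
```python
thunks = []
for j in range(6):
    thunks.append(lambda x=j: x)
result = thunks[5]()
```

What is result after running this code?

Step 1: Default argument x=j captures j's value at each iteration.
Step 2: thunks[5] captured x = 5 when j was 5.
Step 3: result = 5

The answer is 5.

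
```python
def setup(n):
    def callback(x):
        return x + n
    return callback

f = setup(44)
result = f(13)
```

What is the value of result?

Step 1: setup(44) creates a closure that captures n = 44.
Step 2: f(13) calls the closure with x = 13, returning 13 + 44 = 57.
Step 3: result = 57

The answer is 57.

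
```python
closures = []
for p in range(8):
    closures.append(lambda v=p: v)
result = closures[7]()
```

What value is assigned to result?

Step 1: Default argument v=p captures p's value at each iteration.
Step 2: closures[7] captured v = 7 when p was 7.
Step 3: result = 7

The answer is 7.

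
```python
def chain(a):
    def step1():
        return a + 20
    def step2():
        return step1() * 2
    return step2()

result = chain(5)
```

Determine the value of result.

Step 1: chain(5) captures a = 5.
Step 2: step2() calls step1() which returns 5 + 20 = 25.
Step 3: step2() returns 25 * 2 = 50

The answer is 50.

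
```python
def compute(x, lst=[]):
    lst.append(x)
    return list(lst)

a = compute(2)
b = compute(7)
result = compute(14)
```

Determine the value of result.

Step 1: Default list is shared. list() creates copies for return values.
Step 2: Internal list grows: [2] -> [2, 7] -> [2, 7, 14].
Step 3: result = [2, 7, 14]

The answer is [2, 7, 14].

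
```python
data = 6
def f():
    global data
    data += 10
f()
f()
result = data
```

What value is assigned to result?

Step 1: data = 6.
Step 2: First f(): data = 6 + 10 = 16.
Step 3: Second f(): data = 16 + 10 = 26. result = 26

The answer is 26.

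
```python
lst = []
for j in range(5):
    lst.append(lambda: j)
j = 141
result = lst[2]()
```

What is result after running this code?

Step 1: Lambdas capture the variable j by reference, not by value.
Step 2: After the loop, j is reassigned to 141.
Step 3: lst[2]() looks up the current j = 141. result = 141

The answer is 141.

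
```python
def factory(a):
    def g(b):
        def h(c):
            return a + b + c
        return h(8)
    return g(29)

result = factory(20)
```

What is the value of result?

Step 1: a = 20, b = 29, c = 8 across three nested scopes.
Step 2: h() accesses all three via LEGB rule.
Step 3: result = 20 + 29 + 8 = 57

The answer is 57.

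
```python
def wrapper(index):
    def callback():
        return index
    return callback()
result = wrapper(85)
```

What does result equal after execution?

Step 1: wrapper(85) binds parameter index = 85.
Step 2: callback() looks up index in enclosing scope and finds the parameter index = 85.
Step 3: result = 85

The answer is 85.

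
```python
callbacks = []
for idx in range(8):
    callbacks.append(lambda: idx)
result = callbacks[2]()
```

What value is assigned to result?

Step 1: The loop creates 8 lambdas, all referencing the same variable idx.
Step 2: After the loop, idx = 7 (final value).
Step 3: callbacks[2]() looks up idx at call time and finds 7. This is the late binding gotcha. result = 7

The answer is 7.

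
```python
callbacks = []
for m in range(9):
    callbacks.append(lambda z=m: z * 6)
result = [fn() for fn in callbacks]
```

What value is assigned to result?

Step 1: Default arg z=m captures m at each iteration.
Step 2: callbacks[k] has z defaulting to k, returns k * 6.
Step 3: result = [0, 6, 12, 18, 24, 30, 36, 42, 48]

The answer is [0, 6, 12, 18, 24, 30, 36, 42, 48].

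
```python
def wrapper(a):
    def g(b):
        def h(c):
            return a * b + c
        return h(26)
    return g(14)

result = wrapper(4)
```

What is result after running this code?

Step 1: a = 4, b = 14, c = 26.
Step 2: h() computes a * b + c = 4 * 14 + 26 = 82.
Step 3: result = 82

The answer is 82.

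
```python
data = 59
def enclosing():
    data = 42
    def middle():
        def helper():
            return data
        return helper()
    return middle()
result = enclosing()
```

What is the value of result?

Step 1: enclosing() defines data = 42. middle() and helper() have no local data.
Step 2: helper() checks local (none), enclosing middle() (none), enclosing enclosing() and finds data = 42.
Step 3: result = 42

The answer is 42.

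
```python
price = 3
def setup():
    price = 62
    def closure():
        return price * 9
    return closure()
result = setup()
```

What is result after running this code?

Step 1: setup() shadows global price with price = 62.
Step 2: closure() finds price = 62 in enclosing scope, computes 62 * 9 = 558.
Step 3: result = 558

The answer is 558.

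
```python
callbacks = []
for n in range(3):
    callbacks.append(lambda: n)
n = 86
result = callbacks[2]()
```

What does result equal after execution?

Step 1: Lambdas capture the variable n by reference, not by value.
Step 2: After the loop, n is reassigned to 86.
Step 3: callbacks[2]() looks up the current n = 86. result = 86

The answer is 86.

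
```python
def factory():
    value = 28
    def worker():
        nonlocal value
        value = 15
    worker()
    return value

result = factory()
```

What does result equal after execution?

Step 1: factory() sets value = 28.
Step 2: worker() uses nonlocal to reassign value = 15.
Step 3: result = 15

The answer is 15.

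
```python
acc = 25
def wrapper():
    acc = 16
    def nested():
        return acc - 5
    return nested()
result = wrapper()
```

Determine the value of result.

Step 1: wrapper() shadows global acc with acc = 16.
Step 2: nested() finds acc = 16 in enclosing scope, computes 16 - 5 = 11.
Step 3: result = 11

The answer is 11.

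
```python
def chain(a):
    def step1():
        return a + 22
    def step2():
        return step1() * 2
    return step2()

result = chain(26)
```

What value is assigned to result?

Step 1: chain(26) captures a = 26.
Step 2: step2() calls step1() which returns 26 + 22 = 48.
Step 3: step2() returns 48 * 2 = 96

The answer is 96.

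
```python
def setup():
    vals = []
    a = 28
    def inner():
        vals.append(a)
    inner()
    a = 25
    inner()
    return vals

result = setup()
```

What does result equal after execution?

Step 1: a = 28. inner() appends current a to vals.
Step 2: First inner(): appends 28. Then a = 25.
Step 3: Second inner(): appends 25 (closure sees updated a). result = [28, 25]

The answer is [28, 25].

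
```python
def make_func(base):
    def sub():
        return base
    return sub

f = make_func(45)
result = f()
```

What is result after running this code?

Step 1: make_func(45) creates closure capturing base = 45.
Step 2: f() returns the captured base = 45.
Step 3: result = 45

The answer is 45.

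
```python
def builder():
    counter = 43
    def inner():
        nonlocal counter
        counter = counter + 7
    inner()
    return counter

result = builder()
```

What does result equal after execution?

Step 1: builder() sets counter = 43.
Step 2: inner() uses nonlocal to modify counter in builder's scope: counter = 43 + 7 = 50.
Step 3: builder() returns the modified counter = 50

The answer is 50.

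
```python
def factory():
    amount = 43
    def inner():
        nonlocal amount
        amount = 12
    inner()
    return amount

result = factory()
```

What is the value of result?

Step 1: factory() sets amount = 43.
Step 2: inner() uses nonlocal to reassign amount = 12.
Step 3: result = 12

The answer is 12.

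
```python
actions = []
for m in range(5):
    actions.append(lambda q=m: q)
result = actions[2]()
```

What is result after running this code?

Step 1: Default argument q=m captures m's value at each iteration.
Step 2: actions[2] captured q = 2 when m was 2.
Step 3: result = 2

The answer is 2.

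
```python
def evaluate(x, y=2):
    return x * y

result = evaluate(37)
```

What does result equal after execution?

Step 1: evaluate(37) uses default y = 2.
Step 2: Returns 37 * 2 = 74.
Step 3: result = 74

The answer is 74.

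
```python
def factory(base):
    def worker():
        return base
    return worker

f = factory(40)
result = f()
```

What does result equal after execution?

Step 1: factory(40) creates closure capturing base = 40.
Step 2: f() returns the captured base = 40.
Step 3: result = 40

The answer is 40.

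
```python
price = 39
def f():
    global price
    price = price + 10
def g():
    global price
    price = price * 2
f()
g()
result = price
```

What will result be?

Step 1: price = 39.
Step 2: f() adds 10: price = 39 + 10 = 49.
Step 3: g() doubles: price = 49 * 2 = 98.
Step 4: result = 98

The answer is 98.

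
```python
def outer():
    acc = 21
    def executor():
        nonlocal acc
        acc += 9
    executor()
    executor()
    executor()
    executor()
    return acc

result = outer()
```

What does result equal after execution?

Step 1: acc starts at 21.
Step 2: executor() is called 4 times, each adding 9.
Step 3: acc = 21 + 9 * 4 = 57

The answer is 57.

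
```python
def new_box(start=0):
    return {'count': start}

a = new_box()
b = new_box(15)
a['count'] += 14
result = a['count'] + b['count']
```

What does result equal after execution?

Step 1: new_box() returns a new dict each call (immutable default 0).
Step 2: a = {'count': 0}, b = {'count': 15}.
Step 3: a['count'] += 14 = 14. result = 14 + 15 = 29

The answer is 29.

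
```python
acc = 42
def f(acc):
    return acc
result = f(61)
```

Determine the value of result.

Step 1: Global acc = 42.
Step 2: f(61) takes parameter acc = 61, which shadows the global.
Step 3: result = 61

The answer is 61.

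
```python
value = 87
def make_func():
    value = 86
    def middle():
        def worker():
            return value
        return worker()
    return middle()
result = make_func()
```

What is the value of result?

Step 1: make_func() defines value = 86. middle() and worker() have no local value.
Step 2: worker() checks local (none), enclosing middle() (none), enclosing make_func() and finds value = 86.
Step 3: result = 86

The answer is 86.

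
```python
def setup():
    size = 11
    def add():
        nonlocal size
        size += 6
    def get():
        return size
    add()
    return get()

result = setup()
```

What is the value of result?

Step 1: size = 11. add() modifies it via nonlocal, get() reads it.
Step 2: add() makes size = 11 + 6 = 17.
Step 3: get() returns 17. result = 17

The answer is 17.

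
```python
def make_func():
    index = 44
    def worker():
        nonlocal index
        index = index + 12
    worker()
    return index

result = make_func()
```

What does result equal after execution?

Step 1: make_func() sets index = 44.
Step 2: worker() uses nonlocal to modify index in make_func's scope: index = 44 + 12 = 56.
Step 3: make_func() returns the modified index = 56

The answer is 56.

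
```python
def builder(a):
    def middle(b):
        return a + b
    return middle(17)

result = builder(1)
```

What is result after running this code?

Step 1: builder(1) passes a = 1.
Step 2: middle(17) has b = 17, reads a = 1 from enclosing.
Step 3: result = 1 + 17 = 18

The answer is 18.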